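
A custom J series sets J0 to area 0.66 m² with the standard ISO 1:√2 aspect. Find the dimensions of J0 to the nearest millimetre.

Let the short side be w mm. Then w · w√2 = 0.66 m² = 660,000 mm².
w² = 660,000/√2, so w ≈ 683.1 mm; long side = w√2 ≈ 966.1 mm.

683 × 966 mm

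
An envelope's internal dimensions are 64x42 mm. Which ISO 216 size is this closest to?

Aspect ratio 64/42 ≈ 1.524 (ISO target is √2 ≈ 1.414).
In the B-series (B0 = 1000 × 1414 mm): B9 = 44 × 62 mm.
Off by 4 mm total — nearest standard size.

B9 (44 × 62 mm)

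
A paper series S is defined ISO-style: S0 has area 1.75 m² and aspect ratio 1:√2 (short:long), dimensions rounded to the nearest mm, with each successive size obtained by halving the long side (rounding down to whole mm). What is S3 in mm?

Let S0's short side be w mm. w · w√2 = 1.75 m² = 1,750,000 mm², so w ≈ 1112.4 mm and w√2 ≈ 1573.2 mm → S0 = 1112 × 1573 mm.
S1: ⌊1573/2⌋ × 1112 = 786 × 1112 mm
S2: ⌊1112/2⌋ × 786 = 556 × 786 mm
S3: ⌊786/2⌋ × 556 = 393 × 556 mm

393 × 556 mm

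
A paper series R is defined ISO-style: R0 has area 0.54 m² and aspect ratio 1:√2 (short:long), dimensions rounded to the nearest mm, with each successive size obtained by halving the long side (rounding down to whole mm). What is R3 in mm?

Let R0's short side be w mm. w · w√2 = 0.54 m² = 540,000 mm², so w ≈ 617.9 mm and w√2 ≈ 873.9 mm → R0 = 618 × 874 mm.
R1: ⌊874/2⌋ × 618 = 437 × 618 mm
R2: ⌊618/2⌋ × 437 = 309 × 437 mm
R3: ⌊437/2⌋ × 309 = 218 × 309 mm

218 × 309 mm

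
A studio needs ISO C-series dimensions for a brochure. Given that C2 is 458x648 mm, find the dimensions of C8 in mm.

C3: ⌊648/2⌋ × 458 = 324 × 458 mm
C4: ⌊458/2⌋ × 324 = 229 × 324 mm
C5: ⌊324/2⌋ × 229 = 162 × 229 mm
C6: ⌊229/2⌋ × 162 = 114 × 162 mm
C7: ⌊162/2⌋ × 114 = 81 × 114 mm
C8: ⌊114/2⌋ × 81 = 57 × 81 mm

57 × 81 mm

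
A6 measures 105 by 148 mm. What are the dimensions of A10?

26 × 37 mm

A7: ⌊148/2⌋ × 105 = 74 × 105 mm
A8: ⌊105/2⌋ × 74 = 52 × 74 mm
A9: ⌊74/2⌋ × 52 = 37 × 52 mm
A10: ⌊52/2⌋ × 37 = 26 × 37 mm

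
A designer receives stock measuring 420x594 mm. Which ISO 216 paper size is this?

Aspect ratio 594/420 ≈ 1.414 — close to the ISO √2 ≈ 1.414.
In the A-series (A0 area = 1 m²): A2 = 420 × 594 mm.

A2 (420 × 594 mm)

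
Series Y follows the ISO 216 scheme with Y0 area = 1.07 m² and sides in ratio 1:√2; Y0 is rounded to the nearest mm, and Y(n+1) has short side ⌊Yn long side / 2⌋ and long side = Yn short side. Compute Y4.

Let Y0's short side be w mm. w · w√2 = 1.07 m² = 1,070,000 mm², so w ≈ 869.8 mm and w√2 ≈ 1230.1 mm → Y0 = 870 × 1230 mm.
Y1: ⌊1230/2⌋ × 870 = 615 × 870 mm
Y2: ⌊870/2⌋ × 615 = 435 × 615 mm
Y3: ⌊615/2⌋ × 435 = 307 × 435 mm
Y4: ⌊435/2⌋ × 307 = 217 × 307 mm

217 × 307 mm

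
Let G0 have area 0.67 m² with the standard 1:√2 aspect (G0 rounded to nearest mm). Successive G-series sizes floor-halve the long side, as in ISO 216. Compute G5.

Let G0's short side be w mm. w · w√2 = 0.67 m² = 670,000 mm², so w ≈ 688.3 mm and w√2 ≈ 973.4 mm → G0 = 688 × 973 mm.
G1: ⌊973/2⌋ × 688 = 486 × 688 mm
G2: ⌊688/2⌋ × 486 = 344 × 486 mm
G3: ⌊486/2⌋ × 344 = 243 × 344 mm
G4: ⌊344/2⌋ × 243 = 172 × 243 mm
G5: ⌊243/2⌋ × 172 = 121 × 172 mm

121 × 172 mm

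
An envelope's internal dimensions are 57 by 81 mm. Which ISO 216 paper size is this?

Aspect ratio 81/57 ≈ 1.421 — close to the ISO √2 ≈ 1.414.
In the C-series (envelope sizes, between A and B): C8 = 57 × 81 mm.

C8 (57 × 81 mm)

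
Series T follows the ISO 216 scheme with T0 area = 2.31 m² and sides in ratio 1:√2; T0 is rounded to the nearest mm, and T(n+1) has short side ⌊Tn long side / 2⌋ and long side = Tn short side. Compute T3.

Let T0's short side be w mm. w · w√2 = 2.31 m² = 2,310,000 mm², so w ≈ 1278.1 mm and w√2 ≈ 1807.4 mm → T0 = 1278 × 1807 mm.
T1: ⌊1807/2⌋ × 1278 = 903 × 1278 mm
T2: ⌊1278/2⌋ × 903 = 639 × 903 mm
T3: ⌊903/2⌋ × 639 = 451 × 639 mm

451 × 639 mm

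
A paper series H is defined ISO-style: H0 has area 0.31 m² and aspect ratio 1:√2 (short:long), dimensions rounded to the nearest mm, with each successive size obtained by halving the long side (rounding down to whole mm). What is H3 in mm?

165 × 234 mm

Let H0's short side be w mm. w · w√2 = 0.31 m² = 310,000 mm², so w ≈ 468.2 mm and w√2 ≈ 662.1 mm → H0 = 468 × 662 mm.
H1: ⌊662/2⌋ × 468 = 331 × 468 mm
H2: ⌊468/2⌋ × 331 = 234 × 331 mm
H3: ⌊331/2⌋ × 234 = 165 × 234 mm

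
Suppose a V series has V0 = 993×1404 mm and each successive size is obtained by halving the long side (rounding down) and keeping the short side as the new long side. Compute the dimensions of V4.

248 × 351 mm

V1: ⌊1404/2⌋ × 993 = 702 × 993 mm
V2: ⌊993/2⌋ × 702 = 496 × 702 mm
V3: ⌊702/2⌋ × 496 = 351 × 496 mm
V4: ⌊496/2⌋ × 351 = 248 × 351 mm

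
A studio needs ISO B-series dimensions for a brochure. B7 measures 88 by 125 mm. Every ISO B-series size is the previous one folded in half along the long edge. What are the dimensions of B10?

31 × 44 mm

B8: ⌊125/2⌋ × 88 = 62 × 88 mm
B9: ⌊88/2⌋ × 62 = 44 × 62 mm
B10: ⌊62/2⌋ × 44 = 31 × 44 mm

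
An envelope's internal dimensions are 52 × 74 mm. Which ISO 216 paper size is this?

A8 (52 × 74 mm)

Aspect ratio 74/52 ≈ 1.423 — close to the ISO √2 ≈ 1.414.
In the A-series (A0 area = 1 m²): A8 = 52 × 74 mm.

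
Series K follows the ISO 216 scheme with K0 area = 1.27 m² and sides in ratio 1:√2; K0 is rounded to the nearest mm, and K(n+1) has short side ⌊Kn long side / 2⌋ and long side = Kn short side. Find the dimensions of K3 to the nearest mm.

335 × 474 mm

Let K0's short side be w mm. w · w√2 = 1.27 m² = 1,270,000 mm², so w ≈ 947.6 mm and w√2 ≈ 1340.2 mm → K0 = 948 × 1340 mm.
K1: ⌊1340/2⌋ × 948 = 670 × 948 mm
K2: ⌊948/2⌋ × 670 = 474 × 670 mm
K3: ⌊670/2⌋ × 474 = 335 × 474 mm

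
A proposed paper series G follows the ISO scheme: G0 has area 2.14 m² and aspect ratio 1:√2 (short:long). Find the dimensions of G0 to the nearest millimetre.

1230 × 1740 mm

Let the short side be w mm. Then w · w√2 = 2.14 m² = 2,140,000 mm².
w² = 2,140,000/√2, so w ≈ 1230.1 mm; long side = w√2 ≈ 1739.7 mm.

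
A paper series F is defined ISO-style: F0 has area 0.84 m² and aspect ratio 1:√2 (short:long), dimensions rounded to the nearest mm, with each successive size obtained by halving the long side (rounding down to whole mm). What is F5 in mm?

136 × 192 mm

Let F0's short side be w mm. w · w√2 = 0.84 m² = 840,000 mm², so w ≈ 770.7 mm and w√2 ≈ 1089.9 mm → F0 = 771 × 1090 mm.
F1: ⌊1090/2⌋ × 771 = 545 × 771 mm
F2: ⌊771/2⌋ × 545 = 385 × 545 mm
F3: ⌊545/2⌋ × 385 = 272 × 385 mm
F4: ⌊385/2⌋ × 272 = 192 × 272 mm
F5: ⌊272/2⌋ × 192 = 136 × 192 mm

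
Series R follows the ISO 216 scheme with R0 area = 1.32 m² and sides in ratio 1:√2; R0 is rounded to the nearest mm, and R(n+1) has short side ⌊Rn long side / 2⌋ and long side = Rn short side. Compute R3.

Let R0's short side be w mm. w · w√2 = 1.32 m² = 1,320,000 mm², so w ≈ 966.1 mm and w√2 ≈ 1366.3 mm → R0 = 966 × 1366 mm.
R1: ⌊1366/2⌋ × 966 = 683 × 966 mm
R2: ⌊966/2⌋ × 683 = 483 × 683 mm
R3: ⌊683/2⌋ × 483 = 341 × 483 mm

341 × 483 mm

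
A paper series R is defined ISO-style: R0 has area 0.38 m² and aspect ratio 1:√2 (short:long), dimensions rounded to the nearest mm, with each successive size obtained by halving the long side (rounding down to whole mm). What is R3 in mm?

Let R0's short side be w mm. w · w√2 = 0.38 m² = 380,000 mm², so w ≈ 518.4 mm and w√2 ≈ 733.1 mm → R0 = 518 × 733 mm.
R1: ⌊733/2⌋ × 518 = 366 × 518 mm
R2: ⌊518/2⌋ × 366 = 259 × 366 mm
R3: ⌊366/2⌋ × 259 = 183 × 259 mm

183 × 259 mm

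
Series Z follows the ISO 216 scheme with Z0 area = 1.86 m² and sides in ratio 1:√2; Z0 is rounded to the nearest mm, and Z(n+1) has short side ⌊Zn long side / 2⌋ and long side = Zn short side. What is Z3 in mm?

Let Z0's short side be w mm. w · w√2 = 1.86 m² = 1,860,000 mm², so w ≈ 1146.8 mm and w√2 ≈ 1621.9 mm → Z0 = 1147 × 1622 mm.
Z1: ⌊1622/2⌋ × 1147 = 811 × 1147 mm
Z2: ⌊1147/2⌋ × 811 = 573 × 811 mm
Z3: ⌊811/2⌋ × 573 = 405 × 573 mm

405 × 573 mm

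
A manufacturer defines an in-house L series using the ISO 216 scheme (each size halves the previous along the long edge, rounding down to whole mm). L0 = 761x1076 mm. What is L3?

269 × 380 mm

L1: ⌊1076/2⌋ × 761 = 538 × 761 mm
L2: ⌊761/2⌋ × 538 = 380 × 538 mm
L3: ⌊538/2⌋ × 380 = 269 × 380 mm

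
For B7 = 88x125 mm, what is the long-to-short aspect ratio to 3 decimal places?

1.420

125 / 88 = 1.420
ISO 216 targets √2 ≈ 1.414; the +0.006 deviation is from mm rounding.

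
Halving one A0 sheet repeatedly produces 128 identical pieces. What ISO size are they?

A7

128 = 2^7, so 7 halving steps.
A0 → A1 → … → A7 after 7 steps.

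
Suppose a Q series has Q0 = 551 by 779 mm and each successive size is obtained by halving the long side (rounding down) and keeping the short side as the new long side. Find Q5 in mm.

97 × 137 mm

Q1: ⌊779/2⌋ × 551 = 389 × 551 mm
Q2: ⌊551/2⌋ × 389 = 275 × 389 mm
Q3: ⌊389/2⌋ × 275 = 194 × 275 mm
Q4: ⌊275/2⌋ × 194 = 137 × 194 mm
Q5: ⌊194/2⌋ × 137 = 97 × 137 mm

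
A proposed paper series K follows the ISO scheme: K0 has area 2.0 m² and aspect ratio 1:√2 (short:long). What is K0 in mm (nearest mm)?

Let the short side be w mm. Then w · w√2 = 2.0 m² = 2,000,000 mm².
w² = 2,000,000/√2, so w ≈ 1189.2 mm; long side = w√2 ≈ 1681.8 mm.

1189 × 1682 mm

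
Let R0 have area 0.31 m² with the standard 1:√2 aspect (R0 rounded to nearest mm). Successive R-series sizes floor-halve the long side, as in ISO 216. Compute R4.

Let R0's short side be w mm. w · w√2 = 0.31 m² = 310,000 mm², so w ≈ 468.2 mm and w√2 ≈ 662.1 mm → R0 = 468 × 662 mm.
R1: ⌊662/2⌋ × 468 = 331 × 468 mm
R2: ⌊468/2⌋ × 331 = 234 × 331 mm
R3: ⌊331/2⌋ × 234 = 165 × 234 mm
R4: ⌊234/2⌋ × 165 = 117 × 165 mm

117 × 165 mm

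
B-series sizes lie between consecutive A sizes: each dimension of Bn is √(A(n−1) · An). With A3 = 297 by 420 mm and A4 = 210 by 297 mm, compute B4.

Short side: √(297 · 210) = √62370 ≈ 249.7 → 250 mm
Long side: √(420 · 297) = √124740 ≈ 353.2 → 353 mm

250 × 353 mm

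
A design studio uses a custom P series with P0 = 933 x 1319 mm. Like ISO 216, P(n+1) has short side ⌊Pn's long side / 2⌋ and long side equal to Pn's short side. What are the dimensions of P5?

164 × 233 mm

P1 = 659 × 933 mm (from P0 by 1 halving).
P2: ⌊933/2⌋ × 659 = 466 × 659 mm
P3: ⌊659/2⌋ × 466 = 329 × 466 mm
P4: ⌊466/2⌋ × 329 = 233 × 329 mm
P5: ⌊329/2⌋ × 233 = 164 × 233 mm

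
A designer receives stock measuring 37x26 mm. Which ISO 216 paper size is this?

Aspect ratio 37/26 ≈ 1.423 — close to the ISO √2 ≈ 1.414.
In the A-series (A0 area = 1 m²): A10 = 26 × 37 mm.

A10 (26 × 37 mm)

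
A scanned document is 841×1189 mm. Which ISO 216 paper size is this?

Aspect ratio 1189/841 ≈ 1.414 — close to the ISO √2 ≈ 1.414.
In the A-series (A0 area = 1 m²): A0 = 841 × 1189 mm.

A0 (841 × 1189 mm)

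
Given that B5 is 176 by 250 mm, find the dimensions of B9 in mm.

B6: ⌊250/2⌋ × 176 = 125 × 176 mm
B7: ⌊176/2⌋ × 125 = 88 × 125 mm
B8: ⌊125/2⌋ × 88 = 62 × 88 mm
B9: ⌊88/2⌋ × 62 = 44 × 62 mm

44 × 62 mm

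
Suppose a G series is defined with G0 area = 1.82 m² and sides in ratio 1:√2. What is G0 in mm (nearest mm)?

Let the short side be w mm. Then w · w√2 = 1.82 m² = 1,820,000 mm².
w² = 1,820,000/√2, so w ≈ 1134.4 mm; long side = w√2 ≈ 1604.3 mm.

1134 × 1604 mm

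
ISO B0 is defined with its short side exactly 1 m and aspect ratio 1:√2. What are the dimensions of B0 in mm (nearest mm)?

1000 × 1414 mm

Short side = 1000 mm; long side = 1000√2 ≈ 1414.2 mm.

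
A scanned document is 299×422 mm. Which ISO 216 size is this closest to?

A3 (297 × 420 mm)

Aspect ratio 422/299 ≈ 1.411 — close to the ISO √2 ≈ 1.414.
In the A-series (A0 area = 1 m²): A3 = 297 × 420 mm.
Off by 4 mm total — nearest standard size.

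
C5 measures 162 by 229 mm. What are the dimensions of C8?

57 × 81 mm

C6: ⌊229/2⌋ × 162 = 114 × 162 mm
C7: ⌊162/2⌋ × 114 = 81 × 114 mm
C8: ⌊114/2⌋ × 81 = 57 × 81 mm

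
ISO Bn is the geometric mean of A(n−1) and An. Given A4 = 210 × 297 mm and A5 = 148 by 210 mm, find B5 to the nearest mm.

Short side: √(210 · 148) = √31080 ≈ 176.3 → 176 mm
Long side: √(297 · 210) = √62370 ≈ 249.7 → 250 mm

176 × 250 mm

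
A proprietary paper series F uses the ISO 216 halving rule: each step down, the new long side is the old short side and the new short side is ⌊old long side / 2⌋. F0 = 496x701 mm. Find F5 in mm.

87 × 124 mm

F1: ⌊701/2⌋ × 496 = 350 × 496 mm
F2: ⌊496/2⌋ × 350 = 248 × 350 mm
F3: ⌊350/2⌋ × 248 = 175 × 248 mm
F4: ⌊248/2⌋ × 175 = 124 × 175 mm
F5: ⌊175/2⌋ × 124 = 87 × 124 mm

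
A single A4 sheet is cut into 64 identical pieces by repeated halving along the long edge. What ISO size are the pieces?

64 = 2^6, so 6 halving steps.
A4 → A5 → … → A10 after 6 steps.

A10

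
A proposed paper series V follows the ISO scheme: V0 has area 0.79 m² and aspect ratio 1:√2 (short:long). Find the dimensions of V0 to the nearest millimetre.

Let the short side be w mm. Then w · w√2 = 0.79 m² = 790,000 mm².
w² = 790,000/√2, so w ≈ 747.4 mm; long side = w√2 ≈ 1057.0 mm.

747 × 1057 mm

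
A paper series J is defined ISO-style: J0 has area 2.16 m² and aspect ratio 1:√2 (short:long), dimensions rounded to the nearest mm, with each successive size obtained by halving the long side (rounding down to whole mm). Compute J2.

Let J0's short side be w mm. w · w√2 = 2.16 m² = 2,160,000 mm², so w ≈ 1235.9 mm and w√2 ≈ 1747.8 mm → J0 = 1236 × 1748 mm.
J1: ⌊1748/2⌋ × 1236 = 874 × 1236 mm
J2: ⌊1236/2⌋ × 874 = 618 × 874 mm

618 × 874 mm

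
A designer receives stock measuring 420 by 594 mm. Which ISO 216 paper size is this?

Aspect ratio 594/420 ≈ 1.414 — close to the ISO √2 ≈ 1.414.
In the A-series (A0 area = 1 m²): A2 = 420 × 594 mm.

A2 (420 × 594 mm)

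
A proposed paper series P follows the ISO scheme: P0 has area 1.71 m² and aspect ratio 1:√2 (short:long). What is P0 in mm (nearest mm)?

1100 × 1555 mm

Let the short side be w mm. Then w · w√2 = 1.71 m² = 1,710,000 mm².
w² = 1,710,000/√2, so w ≈ 1099.6 mm; long side = w√2 ≈ 1555.1 mm.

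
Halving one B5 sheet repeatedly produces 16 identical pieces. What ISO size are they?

16 = 2^4, so 4 halving steps.
B5 → B6 → … → B9 after 4 steps.

B9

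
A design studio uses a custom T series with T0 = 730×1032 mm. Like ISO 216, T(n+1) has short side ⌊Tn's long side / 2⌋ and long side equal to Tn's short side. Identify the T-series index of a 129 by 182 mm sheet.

T0: 730 × 1032 mm
T1: 516 × 730 mm
T2: 365 × 516 mm
T3: 258 × 365 mm
T4: 182 × 258 mm
T5: 129 × 182 mm
T6: 91 × 129 mm
→ matches T5.

T5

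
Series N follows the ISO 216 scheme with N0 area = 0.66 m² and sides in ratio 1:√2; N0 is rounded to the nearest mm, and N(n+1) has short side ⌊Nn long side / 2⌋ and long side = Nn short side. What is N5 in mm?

120 × 170 mm

Let N0's short side be w mm. w · w√2 = 0.66 m² = 660,000 mm², so w ≈ 683.1 mm and w√2 ≈ 966.1 mm → N0 = 683 × 966 mm.
N1: ⌊966/2⌋ × 683 = 483 × 683 mm
N2: ⌊683/2⌋ × 483 = 341 × 483 mm
N3: ⌊483/2⌋ × 341 = 241 × 341 mm
N4: ⌊341/2⌋ × 241 = 170 × 241 mm
N5: ⌊241/2⌋ × 170 = 120 × 170 mm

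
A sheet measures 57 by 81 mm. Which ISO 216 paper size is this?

C8 (57 × 81 mm)

Aspect ratio 81/57 ≈ 1.421 — close to the ISO √2 ≈ 1.414.
In the C-series (envelope sizes, between A and B): C8 = 57 × 81 mm.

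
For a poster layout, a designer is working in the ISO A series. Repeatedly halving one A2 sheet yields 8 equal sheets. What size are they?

A5

8 = 2^3, so 3 halving steps.
A2 → A3 → … → A5 after 3 steps.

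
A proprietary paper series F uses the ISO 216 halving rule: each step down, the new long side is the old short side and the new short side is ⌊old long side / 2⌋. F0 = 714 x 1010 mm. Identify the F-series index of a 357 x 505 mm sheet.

F2

F0: 714 × 1010 mm
F1: 505 × 714 mm
F2: 357 × 505 mm
F3: 252 × 357 mm
→ matches F2.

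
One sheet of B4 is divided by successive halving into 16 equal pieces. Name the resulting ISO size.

B8

16 = 2^4, so 4 halving steps.
B4 → B5 → … → B8 after 4 steps.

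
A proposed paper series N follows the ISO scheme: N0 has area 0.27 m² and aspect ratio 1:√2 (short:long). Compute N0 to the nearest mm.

Let the short side be w mm. Then w · w√2 = 0.27 m² = 270,000 mm².
w² = 270,000/√2, so w ≈ 436.9 mm; long side = w√2 ≈ 617.9 mm.

437 × 618 mm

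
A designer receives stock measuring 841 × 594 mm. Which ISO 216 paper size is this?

Aspect ratio 841/594 ≈ 1.416 — close to the ISO √2 ≈ 1.414.
In the A-series (A0 area = 1 m²): A1 = 594 × 841 mm.

A1 (594 × 841 mm)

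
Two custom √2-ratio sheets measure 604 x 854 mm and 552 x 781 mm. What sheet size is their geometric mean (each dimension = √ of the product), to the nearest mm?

577 × 817 mm

Short side: √(604 · 552) = √333408 ≈ 577.4 → 577 mm
Long side: √(854 · 781) = √666974 ≈ 816.7 → 817 mm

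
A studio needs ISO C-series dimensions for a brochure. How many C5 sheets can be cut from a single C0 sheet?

C0 = 917 × 1297 mm; C5 = 162 × 229 mm.
Each halving step doubles the count; 5 steps from C0 to C5.
2^5 = 32.

32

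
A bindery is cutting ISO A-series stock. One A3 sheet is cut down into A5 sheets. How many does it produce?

Each ISO step halves the sheet: 1 × A3 → 2 × A4 → 4 × A5
From A3 to A5 is 2 halving steps: 2^2 = 4.

4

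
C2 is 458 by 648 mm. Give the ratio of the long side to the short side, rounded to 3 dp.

648 / 458 = 1.415
Matches √2 ≈ 1.414 — the ISO 216 defining ratio.

1.415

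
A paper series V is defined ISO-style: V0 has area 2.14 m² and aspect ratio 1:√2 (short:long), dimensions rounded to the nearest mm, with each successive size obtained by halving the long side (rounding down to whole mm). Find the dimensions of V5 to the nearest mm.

217 × 307 mm

Let V0's short side be w mm. w · w√2 = 2.14 m² = 2,140,000 mm², so w ≈ 1230.1 mm and w√2 ≈ 1739.7 mm → V0 = 1230 × 1740 mm.
V1: ⌊1740/2⌋ × 1230 = 870 × 1230 mm
V2: ⌊1230/2⌋ × 870 = 615 × 870 mm
V3: ⌊870/2⌋ × 615 = 435 × 615 mm
V4: ⌊615/2⌋ × 435 = 307 × 435 mm
V5: ⌊435/2⌋ × 307 = 217 × 307 mm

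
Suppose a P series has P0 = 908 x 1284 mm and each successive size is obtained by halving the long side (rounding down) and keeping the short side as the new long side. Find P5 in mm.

160 × 227 mm

P1: ⌊1284/2⌋ × 908 = 642 × 908 mm
P2: ⌊908/2⌋ × 642 = 454 × 642 mm
P3: ⌊642/2⌋ × 454 = 321 × 454 mm
P4: ⌊454/2⌋ × 321 = 227 × 321 mm
P5: ⌊321/2⌋ × 227 = 160 × 227 mm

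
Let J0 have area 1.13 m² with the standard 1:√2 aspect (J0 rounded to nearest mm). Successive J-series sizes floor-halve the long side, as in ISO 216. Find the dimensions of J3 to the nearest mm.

316 × 447 mm

Let J0's short side be w mm. w · w√2 = 1.13 m² = 1,130,000 mm², so w ≈ 893.9 mm and w√2 ≈ 1264.1 mm → J0 = 894 × 1264 mm.
J1: ⌊1264/2⌋ × 894 = 632 × 894 mm
J2: ⌊894/2⌋ × 632 = 447 × 632 mm
J3: ⌊632/2⌋ × 447 = 316 × 447 mm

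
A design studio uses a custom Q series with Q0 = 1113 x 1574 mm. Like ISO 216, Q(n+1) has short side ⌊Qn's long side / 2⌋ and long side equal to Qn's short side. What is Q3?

393 × 556 mm

Q1: ⌊1574/2⌋ × 1113 = 787 × 1113 mm
Q2: ⌊1113/2⌋ × 787 = 556 × 787 mm
Q3: ⌊787/2⌋ × 556 = 393 × 556 mm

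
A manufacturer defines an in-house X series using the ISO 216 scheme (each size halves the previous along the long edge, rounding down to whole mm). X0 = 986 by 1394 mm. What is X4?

246 × 348 mm

X1: ⌊1394/2⌋ × 986 = 697 × 986 mm
X2: ⌊986/2⌋ × 697 = 493 × 697 mm
X3: ⌊697/2⌋ × 493 = 348 × 493 mm
X4: ⌊493/2⌋ × 348 = 246 × 348 mm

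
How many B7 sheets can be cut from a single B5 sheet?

4

Each ISO step halves the sheet: 1 × B5 → 2 × B6 → 4 × B7
From B5 to B7 is 2 halving steps: 2^2 = 4.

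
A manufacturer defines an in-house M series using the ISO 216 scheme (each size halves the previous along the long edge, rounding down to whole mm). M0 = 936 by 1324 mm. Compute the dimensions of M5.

M1: ⌊1324/2⌋ × 936 = 662 × 936 mm
M2: ⌊936/2⌋ × 662 = 468 × 662 mm
M3: ⌊662/2⌋ × 468 = 331 × 468 mm
M4: ⌊468/2⌋ × 331 = 234 × 331 mm
M5: ⌊331/2⌋ × 234 = 165 × 234 mm

165 × 234 mm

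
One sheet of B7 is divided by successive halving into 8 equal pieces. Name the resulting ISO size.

B10

8 = 2^3, so 3 halving steps.
B7 → B8 → … → B10 after 3 steps.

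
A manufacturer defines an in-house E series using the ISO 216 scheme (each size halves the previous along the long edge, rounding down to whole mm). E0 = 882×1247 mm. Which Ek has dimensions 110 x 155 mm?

E0: 882 × 1247 mm
E1: 623 × 882 mm
E2: 441 × 623 mm
E3: 311 × 441 mm
E4: 220 × 311 mm
E5: 155 × 220 mm
E6: 110 × 155 mm
E7: 77 × 110 mm
→ matches E6.

E6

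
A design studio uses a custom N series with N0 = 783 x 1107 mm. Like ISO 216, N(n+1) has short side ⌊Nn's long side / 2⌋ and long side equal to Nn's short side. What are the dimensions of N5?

138 × 195 mm

N1: ⌊1107/2⌋ × 783 = 553 × 783 mm
N2: ⌊783/2⌋ × 553 = 391 × 553 mm
N3: ⌊553/2⌋ × 391 = 276 × 391 mm
N4: ⌊391/2⌋ × 276 = 195 × 276 mm
N5: ⌊276/2⌋ × 195 = 138 × 195 mm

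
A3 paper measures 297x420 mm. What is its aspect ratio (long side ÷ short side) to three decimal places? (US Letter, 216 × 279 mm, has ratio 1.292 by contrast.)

1.414

420 / 297 = 1.414
Matches √2 ≈ 1.414 — the ISO 216 defining ratio.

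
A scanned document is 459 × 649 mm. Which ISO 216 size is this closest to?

C2 (458 × 648 mm)

Aspect ratio 649/459 ≈ 1.414 — close to the ISO √2 ≈ 1.414.
In the C-series (envelope sizes, between A and B): C2 = 458 × 648 mm.
Off by 2 mm total — nearest standard size.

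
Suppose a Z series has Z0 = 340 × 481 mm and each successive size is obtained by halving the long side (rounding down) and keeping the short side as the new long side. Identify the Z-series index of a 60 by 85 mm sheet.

Z5

Z0: 340 × 481 mm
Z1: 240 × 340 mm
Z2: 170 × 240 mm
Z3: 120 × 170 mm
Z4: 85 × 120 mm
Z5: 60 × 85 mm
Z6: 42 × 60 mm
→ matches Z5.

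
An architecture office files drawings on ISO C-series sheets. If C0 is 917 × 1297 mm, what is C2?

458 × 648 mm

C1: ⌊1297/2⌋ × 917 = 648 × 917 mm
C2: ⌊917/2⌋ × 648 = 458 × 648 mm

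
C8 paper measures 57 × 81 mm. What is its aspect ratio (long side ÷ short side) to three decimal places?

1.421

81 / 57 = 1.421
ISO 216 targets √2 ≈ 1.414; the +0.007 deviation is from mm rounding.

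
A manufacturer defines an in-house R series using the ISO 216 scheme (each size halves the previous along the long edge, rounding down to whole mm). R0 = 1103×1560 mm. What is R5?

195 × 275 mm

R1: ⌊1560/2⌋ × 1103 = 780 × 1103 mm
R2: ⌊1103/2⌋ × 780 = 551 × 780 mm
R3: ⌊780/2⌋ × 551 = 390 × 551 mm
R4: ⌊551/2⌋ × 390 = 275 × 390 mm
R5: ⌊390/2⌋ × 275 = 195 × 275 mm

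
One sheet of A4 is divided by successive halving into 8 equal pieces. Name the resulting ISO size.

A7

8 = 2^3, so 3 halving steps.
A4 → A5 → … → A7 after 3 steps.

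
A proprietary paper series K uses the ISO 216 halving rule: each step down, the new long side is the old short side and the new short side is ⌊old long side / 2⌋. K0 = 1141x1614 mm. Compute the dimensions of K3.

403 × 570 mm

K1: ⌊1614/2⌋ × 1141 = 807 × 1141 mm
K2: ⌊1141/2⌋ × 807 = 570 × 807 mm
K3: ⌊807/2⌋ × 570 = 403 × 570 mm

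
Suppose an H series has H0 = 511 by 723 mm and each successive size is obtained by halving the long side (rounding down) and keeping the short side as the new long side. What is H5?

H1: ⌊723/2⌋ × 511 = 361 × 511 mm
H2: ⌊511/2⌋ × 361 = 255 × 361 mm
H3: ⌊361/2⌋ × 255 = 180 × 255 mm
H4: ⌊255/2⌋ × 180 = 127 × 180 mm
H5: ⌊180/2⌋ × 127 = 90 × 127 mm

90 × 127 mm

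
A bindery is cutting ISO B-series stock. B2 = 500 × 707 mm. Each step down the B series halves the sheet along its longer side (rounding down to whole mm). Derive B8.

62 × 88 mm

B3: ⌊707/2⌋ × 500 = 353 × 500 mm
B4: ⌊500/2⌋ × 353 = 250 × 353 mm
B5: ⌊353/2⌋ × 250 = 176 × 250 mm
B6: ⌊250/2⌋ × 176 = 125 × 176 mm
B7: ⌊176/2⌋ × 125 = 88 × 125 mm
B8: ⌊125/2⌋ × 88 = 62 × 88 mm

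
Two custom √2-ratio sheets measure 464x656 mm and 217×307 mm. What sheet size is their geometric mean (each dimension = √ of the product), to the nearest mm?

317 × 449 mm

Short side: √(464 · 217) = √100688 ≈ 317.3 → 317 mm
Long side: √(656 · 307) = √201392 ≈ 448.8 → 449 mm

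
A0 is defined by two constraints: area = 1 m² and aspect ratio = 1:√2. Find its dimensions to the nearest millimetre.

Let the short side be w mm. Then the long side is w√2 and w · w√2 = 10⁶ mm².
w² = 10⁶/√2, so w = 1000 / 2^(1/4) ≈ 840.9 mm; long side = 1000 · 2^(1/4) ≈ 1189.2 mm.

841 × 1189 mm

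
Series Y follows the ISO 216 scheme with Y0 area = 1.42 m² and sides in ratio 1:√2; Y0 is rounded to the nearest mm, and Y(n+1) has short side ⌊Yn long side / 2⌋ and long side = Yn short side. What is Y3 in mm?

354 × 501 mm

Let Y0's short side be w mm. w · w√2 = 1.42 m² = 1,420,000 mm², so w ≈ 1002.0 mm and w√2 ≈ 1417.1 mm → Y0 = 1002 × 1417 mm.
Y1: ⌊1417/2⌋ × 1002 = 708 × 1002 mm
Y2: ⌊1002/2⌋ × 708 = 501 × 708 mm
Y3: ⌊708/2⌋ × 501 = 354 × 501 mm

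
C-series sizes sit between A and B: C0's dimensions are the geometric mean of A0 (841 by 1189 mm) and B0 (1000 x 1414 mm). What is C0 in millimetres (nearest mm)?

Short: √(841 · 1000) = √841000 ≈ 917.1 mm.
Long: √(1189 · 1414) = √1681246 ≈ 1296.6 mm.

917 × 1297 mm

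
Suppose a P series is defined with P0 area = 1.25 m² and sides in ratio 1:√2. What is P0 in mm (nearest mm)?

Let the short side be w mm. Then w · w√2 = 1.25 m² = 1,250,000 mm².
w² = 1,250,000/√2, so w ≈ 940.2 mm; long side = w√2 ≈ 1329.6 mm.

940 × 1330 mm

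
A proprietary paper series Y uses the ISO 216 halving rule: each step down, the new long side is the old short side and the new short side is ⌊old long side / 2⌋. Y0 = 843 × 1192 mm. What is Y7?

74 × 105 mm

Y1 = 596 × 843 mm (from Y0 by 1 halving).
Y2: ⌊843/2⌋ × 596 = 421 × 596 mm
Y3: ⌊596/2⌋ × 421 = 298 × 421 mm
Y4: ⌊421/2⌋ × 298 = 210 × 298 mm
Y5: ⌊298/2⌋ × 210 = 149 × 210 mm
Y6: ⌊210/2⌋ × 149 = 105 × 149 mm
Y7: ⌊149/2⌋ × 105 = 74 × 105 mm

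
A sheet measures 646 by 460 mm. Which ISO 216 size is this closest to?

C2 (458 × 648 mm)

Aspect ratio 646/460 ≈ 1.404 — close to the ISO √2 ≈ 1.414.
In the C-series (envelope sizes, between A and B): C2 = 458 × 648 mm.
Off by 4 mm total — nearest standard size.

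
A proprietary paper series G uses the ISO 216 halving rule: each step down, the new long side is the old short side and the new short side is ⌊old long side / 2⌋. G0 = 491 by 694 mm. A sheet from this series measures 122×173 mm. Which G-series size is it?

G0: 491 × 694 mm
G1: 347 × 491 mm
G2: 245 × 347 mm
G3: 173 × 245 mm
G4: 122 × 173 mm
G5: 86 × 122 mm
→ matches G4.

G4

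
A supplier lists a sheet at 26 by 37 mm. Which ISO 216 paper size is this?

A10 (26 × 37 mm)

Aspect ratio 37/26 ≈ 1.423 — close to the ISO √2 ≈ 1.414.
In the A-series (A0 area = 1 m²): A10 = 26 × 37 mm.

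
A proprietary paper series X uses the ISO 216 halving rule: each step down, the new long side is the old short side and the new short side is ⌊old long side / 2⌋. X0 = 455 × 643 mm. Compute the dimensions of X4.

X1: ⌊643/2⌋ × 455 = 321 × 455 mm
X2: ⌊455/2⌋ × 321 = 227 × 321 mm
X3: ⌊321/2⌋ × 227 = 160 × 227 mm
X4: ⌊227/2⌋ × 160 = 113 × 160 mm

113 × 160 mm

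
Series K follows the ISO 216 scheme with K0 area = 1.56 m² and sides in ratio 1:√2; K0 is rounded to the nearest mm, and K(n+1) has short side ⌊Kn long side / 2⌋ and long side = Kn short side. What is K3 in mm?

371 × 525 mm

Let K0's short side be w mm. w · w√2 = 1.56 m² = 1,560,000 mm², so w ≈ 1050.3 mm and w√2 ≈ 1485.3 mm → K0 = 1050 × 1485 mm.
K1: ⌊1485/2⌋ × 1050 = 742 × 1050 mm
K2: ⌊1050/2⌋ × 742 = 525 × 742 mm
K3: ⌊742/2⌋ × 525 = 371 × 525 mm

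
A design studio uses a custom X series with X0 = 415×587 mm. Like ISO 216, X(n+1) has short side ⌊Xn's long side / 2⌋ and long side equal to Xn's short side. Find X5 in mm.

X1: ⌊587/2⌋ × 415 = 293 × 415 mm
X2: ⌊415/2⌋ × 293 = 207 × 293 mm
X3: ⌊293/2⌋ × 207 = 146 × 207 mm
X4: ⌊207/2⌋ × 146 = 103 × 146 mm
X5: ⌊146/2⌋ × 103 = 73 × 103 mm

73 × 103 mm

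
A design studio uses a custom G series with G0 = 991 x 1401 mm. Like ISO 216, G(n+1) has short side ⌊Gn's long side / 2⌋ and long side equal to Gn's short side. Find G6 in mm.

G1 = 700 × 991 mm (from G0 by 1 halving).
G2: ⌊991/2⌋ × 700 = 495 × 700 mm
G3: ⌊700/2⌋ × 495 = 350 × 495 mm
G4: ⌊495/2⌋ × 350 = 247 × 350 mm
G5: ⌊350/2⌋ × 247 = 175 × 247 mm
G6: ⌊247/2⌋ × 175 = 123 × 175 mm

123 × 175 mm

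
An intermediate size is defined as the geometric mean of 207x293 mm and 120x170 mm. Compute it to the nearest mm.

Short side: √(207 · 120) = √24840 ≈ 157.6 → 158 mm
Long side: √(293 · 170) = √49810 ≈ 223.2 → 223 mm

158 × 223 mm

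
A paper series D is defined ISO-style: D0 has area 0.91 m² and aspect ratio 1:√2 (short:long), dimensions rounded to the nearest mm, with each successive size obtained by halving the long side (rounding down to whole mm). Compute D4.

200 × 283 mm

Let D0's short side be w mm. w · w√2 = 0.91 m² = 910,000 mm², so w ≈ 802.2 mm and w√2 ≈ 1134.4 mm → D0 = 802 × 1134 mm.
D1: ⌊1134/2⌋ × 802 = 567 × 802 mm
D2: ⌊802/2⌋ × 567 = 401 × 567 mm
D3: ⌊567/2⌋ × 401 = 283 × 401 mm
D4: ⌊401/2⌋ × 283 = 200 × 283 mm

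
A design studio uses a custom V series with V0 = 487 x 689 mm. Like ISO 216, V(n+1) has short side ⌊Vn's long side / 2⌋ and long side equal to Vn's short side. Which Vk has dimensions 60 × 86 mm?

V0: 487 × 689 mm
V1: 344 × 487 mm
V2: 243 × 344 mm
V3: 172 × 243 mm
V4: 121 × 172 mm
V5: 86 × 121 mm
V6: 60 × 86 mm
V7: 43 × 60 mm
→ matches V6.

V6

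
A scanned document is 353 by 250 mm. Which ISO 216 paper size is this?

B4 (250 × 353 mm)

Aspect ratio 353/250 ≈ 1.412 — close to the ISO √2 ≈ 1.414.
In the B-series (B0 = 1000 × 1414 mm): B4 = 250 × 353 mm.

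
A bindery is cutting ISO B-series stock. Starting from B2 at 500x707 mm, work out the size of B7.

88 × 125 mm

B3: ⌊707/2⌋ × 500 = 353 × 500 mm
B4: ⌊500/2⌋ × 353 = 250 × 353 mm
B5: ⌊353/2⌋ × 250 = 176 × 250 mm
B6: ⌊250/2⌋ × 176 = 125 × 176 mm
B7: ⌊176/2⌋ × 125 = 88 × 125 mm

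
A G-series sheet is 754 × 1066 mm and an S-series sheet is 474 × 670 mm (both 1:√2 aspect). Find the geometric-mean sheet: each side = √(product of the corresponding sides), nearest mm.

598 × 845 mm

Short side: √(754 · 474) = √357396 ≈ 597.8 → 598 mm
Long side: √(1066 · 670) = √714220 ≈ 845.1 → 845 mm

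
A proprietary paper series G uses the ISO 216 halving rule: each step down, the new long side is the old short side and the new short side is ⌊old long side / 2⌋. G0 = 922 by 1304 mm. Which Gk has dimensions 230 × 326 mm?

G0: 922 × 1304 mm
G1: 652 × 922 mm
G2: 461 × 652 mm
G3: 326 × 461 mm
G4: 230 × 326 mm
G5: 163 × 230 mm
→ matches G4.

G4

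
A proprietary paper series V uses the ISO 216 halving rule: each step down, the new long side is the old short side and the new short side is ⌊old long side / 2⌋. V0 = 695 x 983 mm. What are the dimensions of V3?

245 × 347 mm

V1: ⌊983/2⌋ × 695 = 491 × 695 mm
V2: ⌊695/2⌋ × 491 = 347 × 491 mm
V3: ⌊491/2⌋ × 347 = 245 × 347 mm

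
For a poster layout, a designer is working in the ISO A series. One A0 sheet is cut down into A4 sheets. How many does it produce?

16

Each ISO step halves the sheet: 1 × A0 → 2 × A1 → 4 × A2 → 8 × A3 → …
From A0 to A4 is 4 halving steps: 2^4 = 16.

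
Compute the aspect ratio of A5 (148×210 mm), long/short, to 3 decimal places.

210 / 148 = 1.419
ISO 216 targets √2 ≈ 1.414; the +0.005 deviation is from mm rounding.

1.419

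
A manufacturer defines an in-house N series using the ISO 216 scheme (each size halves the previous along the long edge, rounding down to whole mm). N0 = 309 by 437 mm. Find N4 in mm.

N1: ⌊437/2⌋ × 309 = 218 × 309 mm
N2: ⌊309/2⌋ × 218 = 154 × 218 mm
N3: ⌊218/2⌋ × 154 = 109 × 154 mm
N4: ⌊154/2⌋ × 109 = 77 × 109 mm

77 × 109 mm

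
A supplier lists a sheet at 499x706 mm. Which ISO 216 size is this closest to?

Aspect ratio 706/499 ≈ 1.415 — close to the ISO √2 ≈ 1.414.
In the B-series (B0 = 1000 × 1414 mm): B2 = 500 × 707 mm.
Off by 2 mm total — nearest standard size.

B2 (500 × 707 mm)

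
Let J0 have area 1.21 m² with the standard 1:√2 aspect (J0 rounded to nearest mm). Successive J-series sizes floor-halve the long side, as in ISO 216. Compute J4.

Let J0's short side be w mm. w · w√2 = 1.21 m² = 1,210,000 mm², so w ≈ 925.0 mm and w√2 ≈ 1308.1 mm → J0 = 925 × 1308 mm.
J1: ⌊1308/2⌋ × 925 = 654 × 925 mm
J2: ⌊925/2⌋ × 654 = 462 × 654 mm
J3: ⌊654/2⌋ × 462 = 327 × 462 mm
J4: ⌊462/2⌋ × 327 = 231 × 327 mm

231 × 327 mm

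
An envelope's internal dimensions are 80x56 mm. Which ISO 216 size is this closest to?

Aspect ratio 80/56 ≈ 1.429 — close to the ISO √2 ≈ 1.414.
In the C-series (envelope sizes, between A and B): C8 = 57 × 81 mm.
Off by 2 mm total — nearest standard size.

C8 (57 × 81 mm)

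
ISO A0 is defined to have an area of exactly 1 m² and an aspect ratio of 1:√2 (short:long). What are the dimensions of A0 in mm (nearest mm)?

Let the short side be w mm. Then the long side is w√2 and w · w√2 = 10⁶ mm².
w² = 10⁶/√2, so w = 1000 / 2^(1/4) ≈ 840.9 mm; long side = 1000 · 2^(1/4) ≈ 1189.2 mm.

841 × 1189 mm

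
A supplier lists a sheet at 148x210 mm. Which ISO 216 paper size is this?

Aspect ratio 210/148 ≈ 1.419 — close to the ISO √2 ≈ 1.414.
In the A-series (A0 area = 1 m²): A5 = 148 × 210 mm.

A5 (148 × 210 mm)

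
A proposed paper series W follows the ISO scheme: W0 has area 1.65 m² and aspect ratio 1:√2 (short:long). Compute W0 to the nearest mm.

1080 × 1528 mm

Let the short side be w mm. Then w · w√2 = 1.65 m² = 1,650,000 mm².
w² = 1,650,000/√2, so w ≈ 1080.2 mm; long side = w√2 ≈ 1527.6 mm.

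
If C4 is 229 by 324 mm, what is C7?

81 × 114 mm

C5: ⌊324/2⌋ × 229 = 162 × 229 mm
C6: ⌊229/2⌋ × 162 = 114 × 162 mm
C7: ⌊162/2⌋ × 114 = 81 × 114 mm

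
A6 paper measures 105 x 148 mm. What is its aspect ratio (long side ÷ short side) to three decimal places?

1.410

148 / 105 = 1.410
ISO 216 targets √2 ≈ 1.414; the -0.005 deviation is from mm rounding.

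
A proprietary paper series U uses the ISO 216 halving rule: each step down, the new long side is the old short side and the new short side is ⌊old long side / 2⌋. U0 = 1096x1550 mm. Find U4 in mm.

274 × 387 mm

U1: ⌊1550/2⌋ × 1096 = 775 × 1096 mm
U2: ⌊1096/2⌋ × 775 = 548 × 775 mm
U3: ⌊775/2⌋ × 548 = 387 × 548 mm
U4: ⌊548/2⌋ × 387 = 274 × 387 mm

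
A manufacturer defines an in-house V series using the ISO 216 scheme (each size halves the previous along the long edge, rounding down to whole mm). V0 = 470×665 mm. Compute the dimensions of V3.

V1: ⌊665/2⌋ × 470 = 332 × 470 mm
V2: ⌊470/2⌋ × 332 = 235 × 332 mm
V3: ⌊332/2⌋ × 235 = 166 × 235 mm

166 × 235 mm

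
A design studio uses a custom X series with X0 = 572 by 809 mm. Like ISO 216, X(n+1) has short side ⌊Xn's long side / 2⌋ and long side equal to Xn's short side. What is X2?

X1: ⌊809/2⌋ × 572 = 404 × 572 mm
X2: ⌊572/2⌋ × 404 = 286 × 404 mm

286 × 404 mm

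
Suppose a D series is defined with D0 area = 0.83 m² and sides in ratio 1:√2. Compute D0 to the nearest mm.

Let the short side be w mm. Then w · w√2 = 0.83 m² = 830,000 mm².
w² = 830,000/√2, so w ≈ 766.1 mm; long side = w√2 ≈ 1083.4 mm.

766 × 1083 mm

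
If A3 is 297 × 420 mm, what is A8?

A4: ⌊420/2⌋ × 297 = 210 × 297 mm
A5: ⌊297/2⌋ × 210 = 148 × 210 mm
A6: ⌊210/2⌋ × 148 = 105 × 148 mm
A7: ⌊148/2⌋ × 105 = 74 × 105 mm
A8: ⌊105/2⌋ × 74 = 52 × 74 mm

52 × 74 mm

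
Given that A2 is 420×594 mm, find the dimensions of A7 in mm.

74 × 105 mm

A3: ⌊594/2⌋ × 420 = 297 × 420 mm
A4: ⌊420/2⌋ × 297 = 210 × 297 mm
A5: ⌊297/2⌋ × 210 = 148 × 210 mm
A6: ⌊210/2⌋ × 148 = 105 × 148 mm
A7: ⌊148/2⌋ × 105 = 74 × 105 mm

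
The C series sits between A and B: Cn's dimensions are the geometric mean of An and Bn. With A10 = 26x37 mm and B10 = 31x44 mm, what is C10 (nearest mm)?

Short side: √(26 · 31) = √806 ≈ 28.4 → 28 mm
Long side: √(37 · 44) = √1628 ≈ 40.3 → 40 mm

28 × 40 mm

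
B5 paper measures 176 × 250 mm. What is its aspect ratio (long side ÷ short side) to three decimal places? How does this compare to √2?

1.420

250 / 176 = 1.420
ISO 216 targets √2 ≈ 1.414; the +0.006 deviation is from mm rounding.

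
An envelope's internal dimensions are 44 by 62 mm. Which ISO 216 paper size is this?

B9 (44 × 62 mm)

Aspect ratio 62/44 ≈ 1.409 — close to the ISO √2 ≈ 1.414.
In the B-series (B0 = 1000 × 1414 mm): B9 = 44 × 62 mm.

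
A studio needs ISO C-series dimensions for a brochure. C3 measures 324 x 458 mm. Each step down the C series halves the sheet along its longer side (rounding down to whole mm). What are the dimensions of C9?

C4: ⌊458/2⌋ × 324 = 229 × 324 mm
C5: ⌊324/2⌋ × 229 = 162 × 229 mm
C6: ⌊229/2⌋ × 162 = 114 × 162 mm
C7: ⌊162/2⌋ × 114 = 81 × 114 mm
C8: ⌊114/2⌋ × 81 = 57 × 81 mm
C9: ⌊81/2⌋ × 57 = 40 × 57 mm

40 × 57 mm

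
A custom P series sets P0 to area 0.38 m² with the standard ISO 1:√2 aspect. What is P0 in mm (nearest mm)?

518 × 733 mm

Let the short side be w mm. Then w · w√2 = 0.38 m² = 380,000 mm².
w² = 380,000/√2, so w ≈ 518.4 mm; long side = w√2 ≈ 733.1 mm.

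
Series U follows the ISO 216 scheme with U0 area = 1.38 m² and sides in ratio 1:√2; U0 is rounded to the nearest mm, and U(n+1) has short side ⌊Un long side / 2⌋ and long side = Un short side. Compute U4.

Let U0's short side be w mm. w · w√2 = 1.38 m² = 1,380,000 mm², so w ≈ 987.8 mm and w√2 ≈ 1397.0 mm → U0 = 988 × 1397 mm.
U1: ⌊1397/2⌋ × 988 = 698 × 988 mm
U2: ⌊988/2⌋ × 698 = 494 × 698 mm
U3: ⌊698/2⌋ × 494 = 349 × 494 mm
U4: ⌊494/2⌋ × 349 = 247 × 349 mm

247 × 349 mm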